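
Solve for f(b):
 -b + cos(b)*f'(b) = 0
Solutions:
 f(b) = C1 + Integral(b/cos(b), b)


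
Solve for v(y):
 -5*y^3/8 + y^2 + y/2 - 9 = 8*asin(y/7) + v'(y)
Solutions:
 v(y) = C1 - 5*y^4/32 + y^3/3 + y^2/4 - 8*y*asin(y/7) - 9*y - 8*sqrt(49 - y^2)


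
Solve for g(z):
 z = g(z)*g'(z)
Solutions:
 g(z) = -sqrt(C1 + z^2)
 g(z) = sqrt(C1 + z^2)


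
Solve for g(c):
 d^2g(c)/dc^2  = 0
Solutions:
 g(c) = C1 + C2*c


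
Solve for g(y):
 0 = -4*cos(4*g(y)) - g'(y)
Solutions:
 g(y) = -asin((C1 + exp(32*y))/(C1 - exp(32*y)))/4 + pi/4
 g(y) = asin((C1 + exp(32*y))/(C1 - exp(32*y)))/4


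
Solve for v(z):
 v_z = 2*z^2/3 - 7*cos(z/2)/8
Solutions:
 v(z) = C1 + 2*z^3/9 - 7*sin(z/2)/4


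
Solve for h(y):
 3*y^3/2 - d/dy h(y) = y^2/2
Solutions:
 h(y) = C1 + 3*y^4/8 - y^3/6


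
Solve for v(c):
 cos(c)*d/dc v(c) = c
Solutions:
 v(c) = C1 + Integral(c/cos(c), c)


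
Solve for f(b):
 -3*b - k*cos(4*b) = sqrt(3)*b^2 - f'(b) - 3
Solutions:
 f(b) = C1 + sqrt(3)*b^3/3 + 3*b^2/2 - 3*b + k*sin(4*b)/4


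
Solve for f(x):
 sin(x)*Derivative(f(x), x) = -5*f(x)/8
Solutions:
 f(x) = C1*(cos(x) + 1)^(5/16)/(cos(x) - 1)^(5/16)


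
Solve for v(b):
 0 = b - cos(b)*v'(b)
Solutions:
 v(b) = C1 + Integral(b/cos(b), b)


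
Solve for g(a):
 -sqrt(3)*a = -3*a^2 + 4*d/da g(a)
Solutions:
 g(a) = C1 + a^3/4 - sqrt(3)*a^2/8


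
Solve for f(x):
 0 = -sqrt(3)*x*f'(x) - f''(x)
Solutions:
 f(x) = C1 + C2*erf(sqrt(2)*3^(1/4)*x/2)


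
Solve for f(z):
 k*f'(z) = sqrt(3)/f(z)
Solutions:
 f(z) = -sqrt(C1 + 2*sqrt(3)*z/k)
 f(z) = sqrt(C1 + 2*sqrt(3)*z/k)


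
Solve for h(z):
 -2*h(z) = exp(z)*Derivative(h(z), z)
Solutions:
 h(z) = C1*exp(2*exp(-z))


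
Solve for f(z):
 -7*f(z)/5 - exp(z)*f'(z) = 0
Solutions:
 f(z) = C1*exp(7*exp(-z)/5)


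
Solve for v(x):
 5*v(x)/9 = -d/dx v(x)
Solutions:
 v(x) = C1*exp(-5*x/9)


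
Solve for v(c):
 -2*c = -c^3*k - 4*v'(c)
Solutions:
 v(c) = C1 - c^4*k/16 + c^2/4


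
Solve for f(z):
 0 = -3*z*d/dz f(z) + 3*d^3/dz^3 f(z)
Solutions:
 f(z) = C1 + Integral(C2*airyai(z) + C3*airybi(z), z)


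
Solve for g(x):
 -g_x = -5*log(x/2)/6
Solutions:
 g(x) = C1 + 5*x*log(x)/6 - 5*x/6 - 5*x*log(2)/6


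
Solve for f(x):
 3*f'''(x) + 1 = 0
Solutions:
 f(x) = C1 + C2*x + C3*x^2 - x^3/18


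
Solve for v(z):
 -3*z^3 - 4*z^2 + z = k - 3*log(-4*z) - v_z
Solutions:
 v(z) = C1 + 3*z^4/4 + 4*z^3/3 - z^2/2 + z*(k - 6*log(2) + 3) - 3*z*log(-z)


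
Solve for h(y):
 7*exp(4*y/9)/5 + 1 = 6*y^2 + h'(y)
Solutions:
 h(y) = C1 - 2*y^3 + y + 63*exp(4*y/9)/20


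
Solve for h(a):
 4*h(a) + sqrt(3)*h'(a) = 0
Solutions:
 h(a) = C1*exp(-4*sqrt(3)*a/3)


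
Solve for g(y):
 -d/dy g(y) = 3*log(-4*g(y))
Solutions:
 Integral(1/(log(-_y) + 2*log(2)), (_y, g(y)))/3 = C1 - y


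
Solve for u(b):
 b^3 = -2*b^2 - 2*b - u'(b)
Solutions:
 u(b) = C1 - b^4/4 - 2*b^3/3 - b^2


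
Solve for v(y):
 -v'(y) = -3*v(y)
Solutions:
 v(y) = C1*exp(3*y)


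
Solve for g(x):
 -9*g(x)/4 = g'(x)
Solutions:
 g(x) = C1*exp(-9*x/4)


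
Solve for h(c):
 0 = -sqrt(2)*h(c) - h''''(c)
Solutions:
 h(c) = (C1*sin(2^(5/8)*c/2) + C2*cos(2^(5/8)*c/2))*exp(-2^(5/8)*c/2) + (C3*sin(2^(5/8)*c/2) + C4*cos(2^(5/8)*c/2))*exp(2^(5/8)*c/2)


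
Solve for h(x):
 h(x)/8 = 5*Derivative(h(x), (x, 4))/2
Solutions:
 h(x) = C1*exp(-sqrt(2)*5^(3/4)*x/10) + C2*exp(sqrt(2)*5^(3/4)*x/10) + C3*sin(sqrt(2)*5^(3/4)*x/10) + C4*cos(sqrt(2)*5^(3/4)*x/10)


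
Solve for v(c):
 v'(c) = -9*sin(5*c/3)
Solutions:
 v(c) = C1 + 27*cos(5*c/3)/5


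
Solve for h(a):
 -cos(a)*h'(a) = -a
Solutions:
 h(a) = C1 + Integral(a/cos(a), a)


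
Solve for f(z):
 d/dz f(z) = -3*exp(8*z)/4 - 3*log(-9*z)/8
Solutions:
 f(z) = C1 - 3*z*log(-z)/8 + 3*z*(1 - 2*log(3))/8 - 3*exp(8*z)/32


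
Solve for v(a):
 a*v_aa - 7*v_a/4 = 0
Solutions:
 v(a) = C1 + C2*a^(11/4)


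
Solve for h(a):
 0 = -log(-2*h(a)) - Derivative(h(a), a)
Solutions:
 Integral(1/(log(-_y) + log(2)), (_y, h(a))) = C1 - a


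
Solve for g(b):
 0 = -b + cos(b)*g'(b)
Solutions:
 g(b) = C1 + Integral(b/cos(b), b)


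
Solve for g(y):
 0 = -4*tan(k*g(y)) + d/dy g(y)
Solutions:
 g(y) = Piecewise((-asin(exp(C1*k + 4*k*y))/k + pi/k, Ne(k, 0)), (nan, True))
 g(y) = Piecewise((asin(exp(C1*k + 4*k*y))/k, Ne(k, 0)), (nan, True))


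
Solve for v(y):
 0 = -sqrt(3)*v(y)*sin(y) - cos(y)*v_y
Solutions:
 v(y) = C1*cos(y)^(sqrt(3))


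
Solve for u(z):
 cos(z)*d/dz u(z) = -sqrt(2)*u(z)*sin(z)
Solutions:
 u(z) = C1*cos(z)^(sqrt(2))


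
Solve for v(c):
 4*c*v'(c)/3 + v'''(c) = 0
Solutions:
 v(c) = C1 + Integral(C2*airyai(-6^(2/3)*c/3) + C3*airybi(-6^(2/3)*c/3), c)


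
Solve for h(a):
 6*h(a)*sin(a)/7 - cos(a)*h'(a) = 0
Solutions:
 h(a) = C1/cos(a)^(6/7)


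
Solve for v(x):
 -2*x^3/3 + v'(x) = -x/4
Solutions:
 v(x) = C1 + x^4/6 - x^2/8


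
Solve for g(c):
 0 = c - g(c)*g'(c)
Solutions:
 g(c) = -sqrt(C1 + c^2)
 g(c) = sqrt(C1 + c^2)


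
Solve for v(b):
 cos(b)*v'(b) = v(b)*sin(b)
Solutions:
 v(b) = C1/cos(b)


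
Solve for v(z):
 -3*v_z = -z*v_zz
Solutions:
 v(z) = C1 + C2*z^4


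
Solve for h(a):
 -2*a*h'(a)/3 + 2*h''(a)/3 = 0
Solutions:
 h(a) = C1 + C2*erfi(sqrt(2)*a/2)


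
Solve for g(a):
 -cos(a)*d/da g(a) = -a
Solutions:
 g(a) = C1 + Integral(a/cos(a), a)


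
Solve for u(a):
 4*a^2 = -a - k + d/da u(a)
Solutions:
 u(a) = C1 + 4*a^3/3 + a^2/2 + a*k


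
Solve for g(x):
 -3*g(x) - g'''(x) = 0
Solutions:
 g(x) = C3*exp(-3^(1/3)*x) + (C1*sin(3^(5/6)*x/2) + C2*cos(3^(5/6)*x/2))*exp(3^(1/3)*x/2)


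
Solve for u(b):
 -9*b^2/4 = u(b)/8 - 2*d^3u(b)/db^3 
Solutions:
 u(b) = C3*exp(2^(2/3)*b/4) - 18*b^2 + (C1*sin(2^(2/3)*sqrt(3)*b/8) + C2*cos(2^(2/3)*sqrt(3)*b/8))*exp(-2^(2/3)*b/8)


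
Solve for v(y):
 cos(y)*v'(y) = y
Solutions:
 v(y) = C1 + Integral(y/cos(y), y)


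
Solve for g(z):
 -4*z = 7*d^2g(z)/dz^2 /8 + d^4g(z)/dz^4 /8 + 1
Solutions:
 g(z) = C1 + C2*z + C3*sin(sqrt(7)*z) + C4*cos(sqrt(7)*z) - 16*z^3/21 - 4*z^2/7


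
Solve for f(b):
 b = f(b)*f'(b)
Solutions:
 f(b) = -sqrt(C1 + b^2)
 f(b) = sqrt(C1 + b^2)


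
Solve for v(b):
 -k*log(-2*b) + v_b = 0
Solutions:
 v(b) = C1 + b*k*log(-b) + b*k*(-1 + log(2))


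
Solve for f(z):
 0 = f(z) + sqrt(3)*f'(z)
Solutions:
 f(z) = C1*exp(-sqrt(3)*z/3)


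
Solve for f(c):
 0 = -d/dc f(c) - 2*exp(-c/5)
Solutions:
 f(c) = C1 + 10*exp(-c/5)


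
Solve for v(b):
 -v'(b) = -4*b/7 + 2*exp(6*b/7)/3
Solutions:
 v(b) = C1 + 2*b^2/7 - 7*exp(6*b/7)/9


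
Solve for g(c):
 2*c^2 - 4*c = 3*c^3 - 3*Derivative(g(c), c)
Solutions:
 g(c) = C1 + c^4/4 - 2*c^3/9 + 2*c^2/3


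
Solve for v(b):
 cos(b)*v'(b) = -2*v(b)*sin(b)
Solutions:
 v(b) = C1*cos(b)^2


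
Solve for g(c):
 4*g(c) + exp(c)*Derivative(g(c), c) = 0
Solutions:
 g(c) = C1*exp(4*exp(-c))


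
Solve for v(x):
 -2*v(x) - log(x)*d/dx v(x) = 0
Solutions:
 v(x) = C1*exp(-2*li(x))


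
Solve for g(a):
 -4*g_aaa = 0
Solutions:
 g(a) = C1 + C2*a + C3*a^2


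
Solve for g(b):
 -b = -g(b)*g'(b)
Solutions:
 g(b) = -sqrt(C1 + b^2)
 g(b) = sqrt(C1 + b^2)


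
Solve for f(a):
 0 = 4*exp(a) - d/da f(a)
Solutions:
 f(a) = C1 + 4*exp(a)


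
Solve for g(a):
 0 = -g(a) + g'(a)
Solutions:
 g(a) = C1*exp(a)


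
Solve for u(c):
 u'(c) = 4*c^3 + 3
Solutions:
 u(c) = C1 + c^4 + 3*c


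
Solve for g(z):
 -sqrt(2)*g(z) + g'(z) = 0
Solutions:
 g(z) = C1*exp(sqrt(2)*z)


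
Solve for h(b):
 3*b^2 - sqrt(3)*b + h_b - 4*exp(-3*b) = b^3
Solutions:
 h(b) = C1 + b^4/4 - b^3 + sqrt(3)*b^2/2 - 4*exp(-3*b)/3


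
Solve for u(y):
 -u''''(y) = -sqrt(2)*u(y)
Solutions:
 u(y) = C1*exp(-2^(1/8)*y) + C2*exp(2^(1/8)*y) + C3*sin(2^(1/8)*y) + C4*cos(2^(1/8)*y)


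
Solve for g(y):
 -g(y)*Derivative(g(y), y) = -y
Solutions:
 g(y) = -sqrt(C1 + y^2)
 g(y) = sqrt(C1 + y^2)


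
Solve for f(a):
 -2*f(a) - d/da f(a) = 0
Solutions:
 f(a) = C1*exp(-2*a)


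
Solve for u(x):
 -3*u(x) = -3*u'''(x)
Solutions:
 u(x) = C3*exp(x) + (C1*sin(sqrt(3)*x/2) + C2*cos(sqrt(3)*x/2))*exp(-x/2)


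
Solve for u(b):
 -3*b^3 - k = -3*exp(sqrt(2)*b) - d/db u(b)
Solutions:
 u(b) = C1 + 3*b^4/4 + b*k - 3*sqrt(2)*exp(sqrt(2)*b)/2


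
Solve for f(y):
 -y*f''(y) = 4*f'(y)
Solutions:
 f(y) = C1 + C2/y^3


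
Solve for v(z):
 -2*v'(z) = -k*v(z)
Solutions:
 v(z) = C1*exp(k*z/2)


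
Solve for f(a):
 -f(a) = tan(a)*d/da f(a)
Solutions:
 f(a) = C1/sin(a)


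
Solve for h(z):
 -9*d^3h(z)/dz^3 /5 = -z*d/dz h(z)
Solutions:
 h(z) = C1 + Integral(C2*airyai(15^(1/3)*z/3) + C3*airybi(15^(1/3)*z/3), z)


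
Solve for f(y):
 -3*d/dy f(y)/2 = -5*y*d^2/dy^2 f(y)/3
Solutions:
 f(y) = C1 + C2*y^(19/10)


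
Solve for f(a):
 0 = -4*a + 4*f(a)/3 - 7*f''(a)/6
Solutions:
 f(a) = C1*exp(-2*sqrt(14)*a/7) + C2*exp(2*sqrt(14)*a/7) + 3*a


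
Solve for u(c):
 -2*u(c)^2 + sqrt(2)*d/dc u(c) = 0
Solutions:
 u(c) = -1/(C1 + sqrt(2)*c)


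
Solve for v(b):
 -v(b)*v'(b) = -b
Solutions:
 v(b) = -sqrt(C1 + b^2)
 v(b) = sqrt(C1 + b^2)


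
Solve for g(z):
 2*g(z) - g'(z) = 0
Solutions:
 g(z) = C1*exp(2*z)


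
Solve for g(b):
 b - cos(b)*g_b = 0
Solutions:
 g(b) = C1 + Integral(b/cos(b), b)


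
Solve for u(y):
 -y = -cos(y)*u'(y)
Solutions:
 u(y) = C1 + Integral(y/cos(y), y)


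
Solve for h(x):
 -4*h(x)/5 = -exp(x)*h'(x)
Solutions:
 h(x) = C1*exp(-4*exp(-x)/5)


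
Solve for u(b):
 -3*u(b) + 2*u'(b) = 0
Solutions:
 u(b) = C1*exp(3*b/2)


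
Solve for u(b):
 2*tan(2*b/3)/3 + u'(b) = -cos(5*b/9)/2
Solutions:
 u(b) = C1 + log(cos(2*b/3)) - 9*sin(5*b/9)/10


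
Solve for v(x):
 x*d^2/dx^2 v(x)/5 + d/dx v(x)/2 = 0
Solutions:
 v(x) = C1 + C2/x^(3/2)


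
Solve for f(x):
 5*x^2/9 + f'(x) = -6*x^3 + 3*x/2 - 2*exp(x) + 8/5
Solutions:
 f(x) = C1 - 3*x^4/2 - 5*x^3/27 + 3*x^2/4 + 8*x/5 - 2*exp(x)


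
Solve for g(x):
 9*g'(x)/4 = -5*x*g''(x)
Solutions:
 g(x) = C1 + C2*x^(11/20)


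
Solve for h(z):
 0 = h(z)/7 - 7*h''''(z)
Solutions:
 h(z) = C1*exp(-sqrt(7)*z/7) + C2*exp(sqrt(7)*z/7) + C3*sin(sqrt(7)*z/7) + C4*cos(sqrt(7)*z/7)


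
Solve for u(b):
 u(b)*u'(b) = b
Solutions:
 u(b) = -sqrt(C1 + b^2)
 u(b) = sqrt(C1 + b^2)


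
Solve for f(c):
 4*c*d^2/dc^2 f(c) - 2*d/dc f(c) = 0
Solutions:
 f(c) = C1 + C2*c^(3/2)


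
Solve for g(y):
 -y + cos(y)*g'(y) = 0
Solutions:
 g(y) = C1 + Integral(y/cos(y), y)


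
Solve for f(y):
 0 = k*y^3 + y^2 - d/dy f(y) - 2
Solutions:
 f(y) = C1 + k*y^4/4 + y^3/3 - 2*y


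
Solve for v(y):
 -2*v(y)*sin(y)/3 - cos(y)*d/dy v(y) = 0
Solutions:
 v(y) = C1*cos(y)^(2/3)


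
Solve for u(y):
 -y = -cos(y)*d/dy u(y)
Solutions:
 u(y) = C1 + Integral(y/cos(y), y)


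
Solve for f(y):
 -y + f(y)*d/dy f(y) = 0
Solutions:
 f(y) = -sqrt(C1 + y^2)
 f(y) = sqrt(C1 + y^2)


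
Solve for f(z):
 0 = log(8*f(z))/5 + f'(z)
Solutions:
 5*Integral(1/(log(_y) + 3*log(2)), (_y, f(z))) = C1 - z


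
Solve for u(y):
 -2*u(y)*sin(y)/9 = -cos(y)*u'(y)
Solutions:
 u(y) = C1/cos(y)^(2/9)


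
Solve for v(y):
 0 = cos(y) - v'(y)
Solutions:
 v(y) = C1 + sin(y)


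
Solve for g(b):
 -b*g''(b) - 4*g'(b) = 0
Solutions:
 g(b) = C1 + C2/b^3


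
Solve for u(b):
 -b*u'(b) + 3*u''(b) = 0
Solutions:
 u(b) = C1 + C2*erfi(sqrt(6)*b/6)


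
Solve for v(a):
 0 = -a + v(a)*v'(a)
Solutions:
 v(a) = -sqrt(C1 + a^2)
 v(a) = sqrt(C1 + a^2)


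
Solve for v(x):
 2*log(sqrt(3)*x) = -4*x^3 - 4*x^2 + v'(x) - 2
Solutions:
 v(x) = C1 + x^4 + 4*x^3/3 + 2*x*log(x) + x*log(3)


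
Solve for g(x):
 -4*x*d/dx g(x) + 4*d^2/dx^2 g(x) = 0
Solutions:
 g(x) = C1 + C2*erfi(sqrt(2)*x/2)


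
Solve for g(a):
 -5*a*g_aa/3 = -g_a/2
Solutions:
 g(a) = C1 + C2*a^(13/10)


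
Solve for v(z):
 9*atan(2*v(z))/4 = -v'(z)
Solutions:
 Integral(1/atan(2*_y), (_y, v(z))) = C1 - 9*z/4


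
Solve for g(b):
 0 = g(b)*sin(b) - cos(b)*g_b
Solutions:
 g(b) = C1/cos(b)


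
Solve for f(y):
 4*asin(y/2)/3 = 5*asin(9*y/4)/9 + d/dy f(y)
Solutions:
 f(y) = C1 + 4*y*asin(y/2)/3 - 5*y*asin(9*y/4)/9 + 4*sqrt(4 - y^2)/3 - 5*sqrt(16 - 81*y^2)/81


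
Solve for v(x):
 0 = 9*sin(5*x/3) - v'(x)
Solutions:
 v(x) = C1 - 27*cos(5*x/3)/5


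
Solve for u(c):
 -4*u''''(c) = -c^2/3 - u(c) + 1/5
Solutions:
 u(c) = C1*exp(-sqrt(2)*c/2) + C2*exp(sqrt(2)*c/2) + C3*sin(sqrt(2)*c/2) + C4*cos(sqrt(2)*c/2) - c^2/3 + 1/5


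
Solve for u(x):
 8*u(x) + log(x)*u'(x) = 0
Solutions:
 u(x) = C1*exp(-8*li(x))


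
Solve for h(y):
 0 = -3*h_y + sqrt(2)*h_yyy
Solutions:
 h(y) = C1 + C2*exp(-2^(3/4)*sqrt(3)*y/2) + C3*exp(2^(3/4)*sqrt(3)*y/2)


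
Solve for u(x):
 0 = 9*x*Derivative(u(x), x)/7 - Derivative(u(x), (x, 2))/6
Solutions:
 u(x) = C1 + C2*erfi(3*sqrt(21)*x/7)


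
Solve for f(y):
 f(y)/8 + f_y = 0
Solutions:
 f(y) = C1*exp(-y/8)


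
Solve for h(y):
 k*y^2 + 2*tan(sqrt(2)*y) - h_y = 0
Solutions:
 h(y) = C1 + k*y^3/3 - sqrt(2)*log(cos(sqrt(2)*y))


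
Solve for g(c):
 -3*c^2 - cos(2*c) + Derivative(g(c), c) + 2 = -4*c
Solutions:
 g(c) = C1 + c^3 - 2*c^2 - 2*c + sin(2*c)/2


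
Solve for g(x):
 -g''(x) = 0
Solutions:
 g(x) = C1 + C2*x


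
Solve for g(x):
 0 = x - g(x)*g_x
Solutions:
 g(x) = -sqrt(C1 + x^2)
 g(x) = sqrt(C1 + x^2)


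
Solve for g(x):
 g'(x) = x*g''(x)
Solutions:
 g(x) = C1 + C2*x^2


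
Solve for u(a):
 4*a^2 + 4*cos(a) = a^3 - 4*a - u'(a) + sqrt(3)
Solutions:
 u(a) = C1 + a^4/4 - 4*a^3/3 - 2*a^2 + sqrt(3)*a - 4*sin(a)


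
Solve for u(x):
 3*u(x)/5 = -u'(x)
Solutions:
 u(x) = C1*exp(-3*x/5)


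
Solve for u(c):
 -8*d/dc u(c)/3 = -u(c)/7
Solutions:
 u(c) = C1*exp(3*c/56)


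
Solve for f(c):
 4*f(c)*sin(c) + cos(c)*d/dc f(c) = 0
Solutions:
 f(c) = C1*cos(c)^4


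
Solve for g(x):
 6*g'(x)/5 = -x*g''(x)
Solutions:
 g(x) = C1 + C2/x^(1/5)


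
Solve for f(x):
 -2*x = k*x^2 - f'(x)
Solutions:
 f(x) = C1 + k*x^3/3 + x^2


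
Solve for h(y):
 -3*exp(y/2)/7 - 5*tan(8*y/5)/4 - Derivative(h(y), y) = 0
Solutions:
 h(y) = C1 - 6*exp(y/2)/7 + 25*log(cos(8*y/5))/32


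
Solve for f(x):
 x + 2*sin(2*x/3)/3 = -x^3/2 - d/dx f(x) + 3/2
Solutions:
 f(x) = C1 - x^4/8 - x^2/2 + 3*x/2 + cos(2*x/3)


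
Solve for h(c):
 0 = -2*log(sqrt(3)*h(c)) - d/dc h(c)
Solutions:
 Integral(1/(2*log(_y) + log(3)), (_y, h(c))) = C1 - c


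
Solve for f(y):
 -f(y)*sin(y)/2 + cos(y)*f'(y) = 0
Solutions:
 f(y) = C1/sqrt(cos(y))


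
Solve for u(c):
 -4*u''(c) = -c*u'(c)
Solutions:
 u(c) = C1 + C2*erfi(sqrt(2)*c/4)


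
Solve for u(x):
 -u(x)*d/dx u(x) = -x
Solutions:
 u(x) = -sqrt(C1 + x^2)
 u(x) = sqrt(C1 + x^2)


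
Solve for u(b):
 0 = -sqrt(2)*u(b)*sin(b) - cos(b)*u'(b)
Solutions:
 u(b) = C1*cos(b)^(sqrt(2))


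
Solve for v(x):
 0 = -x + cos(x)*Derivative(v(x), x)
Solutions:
 v(x) = C1 + Integral(x/cos(x), x)


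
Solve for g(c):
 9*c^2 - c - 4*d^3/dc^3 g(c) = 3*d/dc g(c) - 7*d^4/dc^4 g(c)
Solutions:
 g(c) = C1 + C4*exp(c) + c^3 - c^2/6 - 8*c + (C2*sin(5*sqrt(3)*c/14) + C3*cos(5*sqrt(3)*c/14))*exp(-3*c/14)


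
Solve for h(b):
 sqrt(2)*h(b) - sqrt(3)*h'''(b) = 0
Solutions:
 h(b) = C3*exp(2^(1/6)*3^(5/6)*b/3) + (C1*sin(2^(1/6)*3^(1/3)*b/2) + C2*cos(2^(1/6)*3^(1/3)*b/2))*exp(-2^(1/6)*3^(5/6)*b/6)


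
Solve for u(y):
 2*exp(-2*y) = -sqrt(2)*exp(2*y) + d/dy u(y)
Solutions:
 u(y) = C1 + sqrt(2)*exp(2*y)/2 - exp(-2*y)


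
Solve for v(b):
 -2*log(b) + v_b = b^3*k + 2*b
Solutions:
 v(b) = C1 + b^4*k/4 + b^2 + 2*b*log(b) - 2*b


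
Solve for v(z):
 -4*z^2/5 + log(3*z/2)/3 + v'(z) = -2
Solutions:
 v(z) = C1 + 4*z^3/15 - z*log(z)/3 - 5*z/3 - z*log(3)/3 + z*log(2)/3


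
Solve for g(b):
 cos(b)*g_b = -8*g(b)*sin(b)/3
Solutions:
 g(b) = C1*cos(b)^(8/3)


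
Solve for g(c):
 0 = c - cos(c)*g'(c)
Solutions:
 g(c) = C1 + Integral(c/cos(c), c)


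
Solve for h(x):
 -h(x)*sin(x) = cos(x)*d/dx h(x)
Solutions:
 h(x) = C1*cos(x)


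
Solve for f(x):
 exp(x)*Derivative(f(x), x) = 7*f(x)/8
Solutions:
 f(x) = C1*exp(-7*exp(-x)/8)


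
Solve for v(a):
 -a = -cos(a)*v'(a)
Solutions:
 v(a) = C1 + Integral(a/cos(a), a)


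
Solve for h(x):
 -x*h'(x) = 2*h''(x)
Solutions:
 h(x) = C1 + C2*erf(x/2)


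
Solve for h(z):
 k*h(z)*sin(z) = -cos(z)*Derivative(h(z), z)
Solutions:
 h(z) = C1*exp(k*log(cos(z)))


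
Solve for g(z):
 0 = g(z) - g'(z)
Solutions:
 g(z) = C1*exp(z)


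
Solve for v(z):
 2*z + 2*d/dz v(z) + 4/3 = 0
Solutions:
 v(z) = C1 - z^2/2 - 2*z/3


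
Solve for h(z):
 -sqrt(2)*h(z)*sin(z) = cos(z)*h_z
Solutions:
 h(z) = C1*cos(z)^(sqrt(2))


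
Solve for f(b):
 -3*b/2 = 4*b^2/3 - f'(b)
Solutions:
 f(b) = C1 + 4*b^3/9 + 3*b^2/4


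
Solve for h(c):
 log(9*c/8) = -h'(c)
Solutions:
 h(c) = C1 - c*log(c) + c*log(8/9) + c


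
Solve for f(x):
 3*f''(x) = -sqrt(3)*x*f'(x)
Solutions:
 f(x) = C1 + C2*erf(sqrt(2)*3^(3/4)*x/6)


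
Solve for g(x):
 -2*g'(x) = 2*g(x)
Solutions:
 g(x) = C1*exp(-x)


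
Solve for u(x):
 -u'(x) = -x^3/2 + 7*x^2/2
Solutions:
 u(x) = C1 + x^4/8 - 7*x^3/6


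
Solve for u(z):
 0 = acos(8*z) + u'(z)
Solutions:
 u(z) = C1 - z*acos(8*z) + sqrt(1 - 64*z^2)/8


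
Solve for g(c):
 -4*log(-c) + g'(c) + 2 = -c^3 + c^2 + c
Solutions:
 g(c) = C1 - c^4/4 + c^3/3 + c^2/2 + 4*c*log(-c) - 6*c


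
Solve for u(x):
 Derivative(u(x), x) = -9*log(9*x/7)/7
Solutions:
 u(x) = C1 - 9*x*log(x)/7 - 18*x*log(3)/7 + 9*x/7 + 9*x*log(7)/7


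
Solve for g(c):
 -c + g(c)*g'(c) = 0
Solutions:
 g(c) = -sqrt(C1 + c^2)
 g(c) = sqrt(C1 + c^2)


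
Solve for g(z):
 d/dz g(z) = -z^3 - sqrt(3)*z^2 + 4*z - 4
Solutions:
 g(z) = C1 - z^4/4 - sqrt(3)*z^3/3 + 2*z^2 - 4*z


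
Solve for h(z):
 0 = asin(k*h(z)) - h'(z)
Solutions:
 Integral(1/asin(_y*k), (_y, h(z))) = C1 + z


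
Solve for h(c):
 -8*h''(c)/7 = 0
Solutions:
 h(c) = C1 + C2*c


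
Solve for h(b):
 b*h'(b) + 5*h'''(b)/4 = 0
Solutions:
 h(b) = C1 + Integral(C2*airyai(-10^(2/3)*b/5) + C3*airybi(-10^(2/3)*b/5), b)


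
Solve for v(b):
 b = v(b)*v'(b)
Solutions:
 v(b) = -sqrt(C1 + b^2)
 v(b) = sqrt(C1 + b^2)


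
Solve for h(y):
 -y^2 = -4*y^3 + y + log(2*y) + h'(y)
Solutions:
 h(y) = C1 + y^4 - y^3/3 - y^2/2 - y*log(y) - y*log(2) + y


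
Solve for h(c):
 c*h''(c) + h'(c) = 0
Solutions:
 h(c) = C1 + C2*log(c)


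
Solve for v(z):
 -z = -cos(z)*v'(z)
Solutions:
 v(z) = C1 + Integral(z/cos(z), z)


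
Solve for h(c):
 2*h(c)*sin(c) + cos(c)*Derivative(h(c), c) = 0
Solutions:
 h(c) = C1*cos(c)^2


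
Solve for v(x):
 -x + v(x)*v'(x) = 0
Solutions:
 v(x) = -sqrt(C1 + x^2)
 v(x) = sqrt(C1 + x^2)


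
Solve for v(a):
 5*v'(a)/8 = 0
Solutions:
 v(a) = C1


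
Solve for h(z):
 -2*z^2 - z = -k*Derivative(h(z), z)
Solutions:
 h(z) = C1 + 2*z^3/(3*k) + z^2/(2*k)


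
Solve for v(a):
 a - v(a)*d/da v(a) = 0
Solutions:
 v(a) = -sqrt(C1 + a^2)
 v(a) = sqrt(C1 + a^2)


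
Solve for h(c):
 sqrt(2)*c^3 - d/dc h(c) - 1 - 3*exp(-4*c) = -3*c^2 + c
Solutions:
 h(c) = C1 + sqrt(2)*c^4/4 + c^3 - c^2/2 - c + 3*exp(-4*c)/4


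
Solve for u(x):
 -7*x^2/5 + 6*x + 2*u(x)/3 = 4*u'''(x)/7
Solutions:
 u(x) = C3*exp(6^(2/3)*7^(1/3)*x/6) + 21*x^2/10 - 9*x + (C1*sin(2^(2/3)*3^(1/6)*7^(1/3)*x/4) + C2*cos(2^(2/3)*3^(1/6)*7^(1/3)*x/4))*exp(-6^(2/3)*7^(1/3)*x/12)


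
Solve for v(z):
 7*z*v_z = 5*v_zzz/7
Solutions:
 v(z) = C1 + Integral(C2*airyai(35^(2/3)*z/5) + C3*airybi(35^(2/3)*z/5), z)


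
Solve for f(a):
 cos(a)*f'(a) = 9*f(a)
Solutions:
 f(a) = C1*sqrt(sin(a) + 1)*(sin(a)^4 + 4*sin(a)^3 + 6*sin(a)^2 + 4*sin(a) + 1)/(sqrt(sin(a) - 1)*(sin(a)^4 - 4*sin(a)^3 + 6*sin(a)^2 - 4*sin(a) + 1))


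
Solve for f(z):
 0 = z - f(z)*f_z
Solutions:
 f(z) = -sqrt(C1 + z^2)
 f(z) = sqrt(C1 + z^2)


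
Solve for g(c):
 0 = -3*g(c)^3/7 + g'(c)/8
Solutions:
 g(c) = -sqrt(14)*sqrt(-1/(C1 + 24*c))/2
 g(c) = sqrt(14)*sqrt(-1/(C1 + 24*c))/2


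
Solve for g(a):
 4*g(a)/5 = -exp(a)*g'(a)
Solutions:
 g(a) = C1*exp(4*exp(-a)/5)


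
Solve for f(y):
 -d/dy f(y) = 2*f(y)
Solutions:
 f(y) = C1*exp(-2*y)


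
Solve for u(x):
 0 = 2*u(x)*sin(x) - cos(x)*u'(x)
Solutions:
 u(x) = C1/cos(x)^2


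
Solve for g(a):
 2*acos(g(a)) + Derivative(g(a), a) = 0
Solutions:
 Integral(1/acos(_y), (_y, g(a))) = C1 - 2*a


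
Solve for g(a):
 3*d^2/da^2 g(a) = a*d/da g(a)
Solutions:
 g(a) = C1 + C2*erfi(sqrt(6)*a/6)


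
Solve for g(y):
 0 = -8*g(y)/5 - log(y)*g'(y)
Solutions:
 g(y) = C1*exp(-8*li(y)/5)


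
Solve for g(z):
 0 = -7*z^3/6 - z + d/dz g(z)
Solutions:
 g(z) = C1 + 7*z^4/24 + z^2/2


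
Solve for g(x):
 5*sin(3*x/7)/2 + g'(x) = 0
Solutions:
 g(x) = C1 + 35*cos(3*x/7)/6


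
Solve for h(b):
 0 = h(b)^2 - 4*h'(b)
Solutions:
 h(b) = -4/(C1 + b)


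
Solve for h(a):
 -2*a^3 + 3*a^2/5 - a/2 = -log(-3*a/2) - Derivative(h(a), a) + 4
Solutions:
 h(a) = C1 + a^4/2 - a^3/5 + a^2/4 - a*log(-a) + a*(-log(3) + log(2) + 5)


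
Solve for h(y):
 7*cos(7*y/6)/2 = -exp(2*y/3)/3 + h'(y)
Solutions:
 h(y) = C1 + exp(2*y/3)/2 + 3*sin(7*y/6)


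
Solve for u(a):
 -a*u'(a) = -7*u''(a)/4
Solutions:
 u(a) = C1 + C2*erfi(sqrt(14)*a/7)


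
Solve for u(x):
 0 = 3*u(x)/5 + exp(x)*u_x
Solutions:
 u(x) = C1*exp(3*exp(-x)/5)


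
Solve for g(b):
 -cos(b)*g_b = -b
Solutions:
 g(b) = C1 + Integral(b/cos(b), b)


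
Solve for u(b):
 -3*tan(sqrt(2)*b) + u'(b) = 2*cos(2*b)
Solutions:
 u(b) = C1 - 3*sqrt(2)*log(cos(sqrt(2)*b))/2 + sin(2*b)


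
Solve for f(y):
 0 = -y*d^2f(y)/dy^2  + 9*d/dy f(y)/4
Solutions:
 f(y) = C1 + C2*y^(13/4)


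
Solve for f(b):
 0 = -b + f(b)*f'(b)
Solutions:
 f(b) = -sqrt(C1 + b^2)
 f(b) = sqrt(C1 + b^2)


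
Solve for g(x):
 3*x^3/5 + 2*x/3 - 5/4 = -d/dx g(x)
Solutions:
 g(x) = C1 - 3*x^4/20 - x^2/3 + 5*x/4


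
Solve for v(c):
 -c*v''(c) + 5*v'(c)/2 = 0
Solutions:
 v(c) = C1 + C2*c^(7/2)


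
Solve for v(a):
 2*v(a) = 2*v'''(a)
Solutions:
 v(a) = C3*exp(a) + (C1*sin(sqrt(3)*a/2) + C2*cos(sqrt(3)*a/2))*exp(-a/2)


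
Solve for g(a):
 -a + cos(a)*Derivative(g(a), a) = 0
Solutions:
 g(a) = C1 + Integral(a/cos(a), a)


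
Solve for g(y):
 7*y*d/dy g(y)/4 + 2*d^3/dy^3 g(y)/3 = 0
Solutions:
 g(y) = C1 + Integral(C2*airyai(-21^(1/3)*y/2) + C3*airybi(-21^(1/3)*y/2), y)


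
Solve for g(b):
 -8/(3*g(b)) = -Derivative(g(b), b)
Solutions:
 g(b) = -sqrt(C1 + 48*b)/3
 g(b) = sqrt(C1 + 48*b)/3


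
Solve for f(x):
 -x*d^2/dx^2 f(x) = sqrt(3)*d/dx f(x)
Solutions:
 f(x) = C1 + C2*x^(1 - sqrt(3))


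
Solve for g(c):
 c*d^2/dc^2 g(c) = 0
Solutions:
 g(c) = C1 + C2*c


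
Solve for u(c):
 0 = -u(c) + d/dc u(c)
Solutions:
 u(c) = C1*exp(c)


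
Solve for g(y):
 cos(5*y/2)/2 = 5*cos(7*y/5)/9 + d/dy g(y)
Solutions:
 g(y) = C1 - 25*sin(7*y/5)/63 + sin(5*y/2)/5


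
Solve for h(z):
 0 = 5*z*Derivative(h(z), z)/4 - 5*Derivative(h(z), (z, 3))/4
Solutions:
 h(z) = C1 + Integral(C2*airyai(z) + C3*airybi(z), z)


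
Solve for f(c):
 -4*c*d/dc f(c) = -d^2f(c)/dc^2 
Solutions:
 f(c) = C1 + C2*erfi(sqrt(2)*c)


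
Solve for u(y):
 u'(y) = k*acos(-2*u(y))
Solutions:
 Integral(1/acos(-2*_y), (_y, u(y))) = C1 + k*y


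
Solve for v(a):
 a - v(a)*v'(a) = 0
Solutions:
 v(a) = -sqrt(C1 + a^2)
 v(a) = sqrt(C1 + a^2)


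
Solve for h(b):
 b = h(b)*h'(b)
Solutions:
 h(b) = -sqrt(C1 + b^2)
 h(b) = sqrt(C1 + b^2)


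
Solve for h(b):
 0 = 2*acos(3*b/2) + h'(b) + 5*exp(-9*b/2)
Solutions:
 h(b) = C1 - 2*b*acos(3*b/2) + 2*sqrt(4 - 9*b^2)/3 + 10*exp(-9*b/2)/9


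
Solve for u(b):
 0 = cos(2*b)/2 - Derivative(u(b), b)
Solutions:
 u(b) = C1 + sin(2*b)/4


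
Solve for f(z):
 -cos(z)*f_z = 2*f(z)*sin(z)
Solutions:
 f(z) = C1*cos(z)^2


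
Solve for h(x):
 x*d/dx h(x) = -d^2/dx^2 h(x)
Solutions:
 h(x) = C1 + C2*erf(sqrt(2)*x/2)


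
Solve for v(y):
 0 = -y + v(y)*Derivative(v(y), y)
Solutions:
 v(y) = -sqrt(C1 + y^2)
 v(y) = sqrt(C1 + y^2)


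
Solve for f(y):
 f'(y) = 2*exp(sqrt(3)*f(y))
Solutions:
 f(y) = sqrt(3)*(2*log(-1/(C1 + 2*y)) - log(3))/6


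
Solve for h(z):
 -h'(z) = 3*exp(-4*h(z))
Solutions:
 h(z) = log(-I*(C1 - 12*z)^(1/4))
 h(z) = log(I*(C1 - 12*z)^(1/4))
 h(z) = log(-(C1 - 12*z)^(1/4))
 h(z) = log(C1 - 12*z)/4


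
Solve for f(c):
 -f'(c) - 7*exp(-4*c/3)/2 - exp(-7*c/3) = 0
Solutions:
 f(c) = C1 + 21*exp(-4*c/3)/8 + 3*exp(-7*c/3)/7


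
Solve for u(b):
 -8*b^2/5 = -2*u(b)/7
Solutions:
 u(b) = 28*b^2/5


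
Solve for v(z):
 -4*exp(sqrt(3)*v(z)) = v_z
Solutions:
 v(z) = sqrt(3)*(2*log(1/(C1 + 4*z)) - log(3))/6


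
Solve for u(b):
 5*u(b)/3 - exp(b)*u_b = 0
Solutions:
 u(b) = C1*exp(-5*exp(-b)/3)


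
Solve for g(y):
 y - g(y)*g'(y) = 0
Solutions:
 g(y) = -sqrt(C1 + y^2)
 g(y) = sqrt(C1 + y^2)


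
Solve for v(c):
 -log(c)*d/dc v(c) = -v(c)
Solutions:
 v(c) = C1*exp(li(c))


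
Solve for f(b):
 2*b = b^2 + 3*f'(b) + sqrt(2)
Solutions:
 f(b) = C1 - b^3/9 + b^2/3 - sqrt(2)*b/3


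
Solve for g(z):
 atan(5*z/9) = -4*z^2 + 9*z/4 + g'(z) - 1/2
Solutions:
 g(z) = C1 + 4*z^3/3 - 9*z^2/8 + z*atan(5*z/9) + z/2 - 9*log(25*z^2 + 81)/10


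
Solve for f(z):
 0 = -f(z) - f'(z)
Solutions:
 f(z) = C1*exp(-z)


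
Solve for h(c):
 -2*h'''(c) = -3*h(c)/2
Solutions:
 h(c) = C3*exp(6^(1/3)*c/2) + (C1*sin(2^(1/3)*3^(5/6)*c/4) + C2*cos(2^(1/3)*3^(5/6)*c/4))*exp(-6^(1/3)*c/4)


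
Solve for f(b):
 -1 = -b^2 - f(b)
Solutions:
 f(b) = 1 - b^2


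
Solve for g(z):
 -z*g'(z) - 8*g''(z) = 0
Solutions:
 g(z) = C1 + C2*erf(z/4)


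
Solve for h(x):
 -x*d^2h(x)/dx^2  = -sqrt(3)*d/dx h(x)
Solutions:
 h(x) = C1 + C2*x^(1 + sqrt(3))


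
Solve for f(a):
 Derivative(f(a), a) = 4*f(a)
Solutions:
 f(a) = C1*exp(4*a)


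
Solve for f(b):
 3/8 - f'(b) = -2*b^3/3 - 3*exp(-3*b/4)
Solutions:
 f(b) = C1 + b^4/6 + 3*b/8 - 4*exp(-3*b/4)


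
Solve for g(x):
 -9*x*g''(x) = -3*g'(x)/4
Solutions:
 g(x) = C1 + C2*x^(13/12)


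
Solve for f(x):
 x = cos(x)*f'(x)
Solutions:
 f(x) = C1 + Integral(x/cos(x), x)


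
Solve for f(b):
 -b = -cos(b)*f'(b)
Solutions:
 f(b) = C1 + Integral(b/cos(b), b)


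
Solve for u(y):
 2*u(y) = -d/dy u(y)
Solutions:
 u(y) = C1*exp(-2*y)


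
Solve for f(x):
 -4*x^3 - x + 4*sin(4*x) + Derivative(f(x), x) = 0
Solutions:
 f(x) = C1 + x^4 + x^2/2 + cos(4*x)


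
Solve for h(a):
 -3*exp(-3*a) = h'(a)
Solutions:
 h(a) = C1 + exp(-3*a)


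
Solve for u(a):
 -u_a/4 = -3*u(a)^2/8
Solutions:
 u(a) = -2/(C1 + 3*a)


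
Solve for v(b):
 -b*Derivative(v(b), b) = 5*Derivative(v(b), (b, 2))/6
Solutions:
 v(b) = C1 + C2*erf(sqrt(15)*b/5)


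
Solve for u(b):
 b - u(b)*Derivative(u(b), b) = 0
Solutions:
 u(b) = -sqrt(C1 + b^2)
 u(b) = sqrt(C1 + b^2)


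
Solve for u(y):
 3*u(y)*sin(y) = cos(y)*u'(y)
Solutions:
 u(y) = C1/cos(y)^3


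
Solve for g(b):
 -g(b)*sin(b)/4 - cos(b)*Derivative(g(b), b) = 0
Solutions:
 g(b) = C1*cos(b)^(1/4)


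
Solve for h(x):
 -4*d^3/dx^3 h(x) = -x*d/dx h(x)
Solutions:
 h(x) = C1 + Integral(C2*airyai(2^(1/3)*x/2) + C3*airybi(2^(1/3)*x/2), x)


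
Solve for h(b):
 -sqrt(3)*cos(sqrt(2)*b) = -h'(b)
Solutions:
 h(b) = C1 + sqrt(6)*sin(sqrt(2)*b)/2


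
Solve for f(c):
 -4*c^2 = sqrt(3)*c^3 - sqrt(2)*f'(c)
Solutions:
 f(c) = C1 + sqrt(6)*c^4/8 + 2*sqrt(2)*c^3/3


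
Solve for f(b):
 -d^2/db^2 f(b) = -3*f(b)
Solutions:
 f(b) = C1*exp(-sqrt(3)*b) + C2*exp(sqrt(3)*b)


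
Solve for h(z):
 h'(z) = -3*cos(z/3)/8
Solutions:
 h(z) = C1 - 9*sin(z/3)/8


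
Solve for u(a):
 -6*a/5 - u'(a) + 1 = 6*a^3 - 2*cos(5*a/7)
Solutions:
 u(a) = C1 - 3*a^4/2 - 3*a^2/5 + a + 14*sin(5*a/7)/5


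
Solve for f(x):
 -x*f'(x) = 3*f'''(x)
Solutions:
 f(x) = C1 + Integral(C2*airyai(-3^(2/3)*x/3) + C3*airybi(-3^(2/3)*x/3), x)


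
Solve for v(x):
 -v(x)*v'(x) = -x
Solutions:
 v(x) = -sqrt(C1 + x^2)
 v(x) = sqrt(C1 + x^2)


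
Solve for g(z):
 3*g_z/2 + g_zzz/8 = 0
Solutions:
 g(z) = C1 + C2*sin(2*sqrt(3)*z) + C3*cos(2*sqrt(3)*z)


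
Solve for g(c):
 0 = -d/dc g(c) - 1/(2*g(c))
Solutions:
 g(c) = -sqrt(C1 - c)
 g(c) = sqrt(C1 - c)


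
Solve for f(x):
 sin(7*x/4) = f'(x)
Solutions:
 f(x) = C1 - 4*cos(7*x/4)/7


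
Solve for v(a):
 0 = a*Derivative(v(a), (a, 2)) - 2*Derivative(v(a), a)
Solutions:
 v(a) = C1 + C2*a^3


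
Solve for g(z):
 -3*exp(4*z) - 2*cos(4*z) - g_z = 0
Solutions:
 g(z) = C1 - 3*exp(4*z)/4 - sin(4*z)/2


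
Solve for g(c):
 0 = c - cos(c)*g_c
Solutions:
 g(c) = C1 + Integral(c/cos(c), c)


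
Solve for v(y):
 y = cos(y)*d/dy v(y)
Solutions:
 v(y) = C1 + Integral(y/cos(y), y)


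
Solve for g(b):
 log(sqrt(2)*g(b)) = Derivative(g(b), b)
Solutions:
 -2*Integral(1/(2*log(_y) + log(2)), (_y, g(b))) = C1 - b


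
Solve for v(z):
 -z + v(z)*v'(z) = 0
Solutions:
 v(z) = -sqrt(C1 + z^2)
 v(z) = sqrt(C1 + z^2)


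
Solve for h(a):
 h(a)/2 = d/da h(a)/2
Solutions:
 h(a) = C1*exp(a)


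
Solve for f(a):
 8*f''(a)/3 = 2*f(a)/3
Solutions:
 f(a) = C1*exp(-a/2) + C2*exp(a/2)


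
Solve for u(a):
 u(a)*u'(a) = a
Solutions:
 u(a) = -sqrt(C1 + a^2)
 u(a) = sqrt(C1 + a^2)


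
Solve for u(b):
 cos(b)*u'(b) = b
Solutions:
 u(b) = C1 + Integral(b/cos(b), b)


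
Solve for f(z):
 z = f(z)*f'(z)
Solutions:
 f(z) = -sqrt(C1 + z^2)
 f(z) = sqrt(C1 + z^2)


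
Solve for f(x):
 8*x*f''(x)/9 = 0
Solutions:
 f(x) = C1 + C2*x


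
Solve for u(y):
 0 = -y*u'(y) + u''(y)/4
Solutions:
 u(y) = C1 + C2*erfi(sqrt(2)*y)


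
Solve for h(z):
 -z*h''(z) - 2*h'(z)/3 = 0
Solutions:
 h(z) = C1 + C2*z^(1/3)


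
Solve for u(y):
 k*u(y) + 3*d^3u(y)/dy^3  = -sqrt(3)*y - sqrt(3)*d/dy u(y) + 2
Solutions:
 u(y) = C1*exp(2^(1/3)*y*(-2^(1/3)*(9*k + sqrt(3)*sqrt(27*k^2 + 4*sqrt(3)))^(1/3) + 2*sqrt(3)/(9*k + sqrt(3)*sqrt(27*k^2 + 4*sqrt(3)))^(1/3))/6) + C2*exp(2^(1/3)*y*(2^(1/3)*(9*k + sqrt(3)*sqrt(27*k^2 + 4*sqrt(3)))^(1/3) - 2^(1/3)*sqrt(3)*I*(9*k + sqrt(3)*sqrt(27*k^2 + 4*sqrt(3)))^(1/3) + 8*sqrt(3)/((-1 + sqrt(3)*I)*(9*k + sqrt(3)*sqrt(27*k^2 + 4*sqrt(3)))^(1/3)))/12) + C3*exp(2^(1/3)*y*(2^(1/3)*(9*k + sqrt(3)*sqrt(27*k^2 + 4*sqrt(3)))^(1/3) + 2^(1/3)*sqrt(3)*I*(9*k + sqrt(3)*sqrt(27*k^2 + 4*sqrt(3)))^(1/3) - 8*sqrt(3)/((1 + sqrt(3)*I)*(9*k + sqrt(3)*sqrt(27*k^2 + 4*sqrt(3)))^(1/3)))/12) - sqrt(3)*y/k + 2/k + 3/k^2


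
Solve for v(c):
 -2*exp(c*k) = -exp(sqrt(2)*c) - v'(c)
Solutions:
 v(c) = C1 - sqrt(2)*exp(sqrt(2)*c)/2 + 2*exp(c*k)/k


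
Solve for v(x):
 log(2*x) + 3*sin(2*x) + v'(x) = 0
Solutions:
 v(x) = C1 - x*log(x) - x*log(2) + x + 3*cos(2*x)/2


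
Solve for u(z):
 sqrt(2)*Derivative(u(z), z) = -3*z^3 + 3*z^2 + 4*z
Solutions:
 u(z) = C1 - 3*sqrt(2)*z^4/8 + sqrt(2)*z^3/2 + sqrt(2)*z^2


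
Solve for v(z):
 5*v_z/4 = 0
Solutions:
 v(z) = C1


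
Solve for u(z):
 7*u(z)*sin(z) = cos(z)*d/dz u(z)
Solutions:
 u(z) = C1/cos(z)^7


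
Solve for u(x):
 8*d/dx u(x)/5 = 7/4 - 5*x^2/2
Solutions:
 u(x) = C1 - 25*x^3/48 + 35*x/32


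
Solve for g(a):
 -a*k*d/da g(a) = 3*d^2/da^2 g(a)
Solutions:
 g(a) = Piecewise((-sqrt(6)*sqrt(pi)*C1*erf(sqrt(6)*a*sqrt(k)/6)/(2*sqrt(k)) - C2, (k > 0) | (k < 0)), (-C1*a - C2, True))


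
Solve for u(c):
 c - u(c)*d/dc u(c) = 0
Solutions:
 u(c) = -sqrt(C1 + c^2)
 u(c) = sqrt(C1 + c^2)


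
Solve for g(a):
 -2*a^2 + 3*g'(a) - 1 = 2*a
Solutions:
 g(a) = C1 + 2*a^3/9 + a^2/3 + a/3


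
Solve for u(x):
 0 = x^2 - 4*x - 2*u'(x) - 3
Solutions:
 u(x) = C1 + x^3/6 - x^2 - 3*x/2


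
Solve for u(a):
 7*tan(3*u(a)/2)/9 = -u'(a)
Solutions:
 u(a) = -2*asin(C1*exp(-7*a/6))/3 + 2*pi/3
 u(a) = 2*asin(C1*exp(-7*a/6))/3


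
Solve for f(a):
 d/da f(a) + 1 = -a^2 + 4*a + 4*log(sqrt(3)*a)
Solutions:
 f(a) = C1 - a^3/3 + 2*a^2 + 4*a*log(a) - 5*a + a*log(9)


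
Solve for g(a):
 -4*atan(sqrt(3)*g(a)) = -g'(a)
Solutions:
 Integral(1/atan(sqrt(3)*_y), (_y, g(a))) = C1 + 4*a


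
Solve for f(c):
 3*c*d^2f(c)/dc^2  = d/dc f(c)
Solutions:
 f(c) = C1 + C2*c^(4/3)


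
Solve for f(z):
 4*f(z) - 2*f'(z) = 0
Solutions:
 f(z) = C1*exp(2*z)


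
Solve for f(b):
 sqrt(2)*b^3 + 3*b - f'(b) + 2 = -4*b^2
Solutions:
 f(b) = C1 + sqrt(2)*b^4/4 + 4*b^3/3 + 3*b^2/2 + 2*b


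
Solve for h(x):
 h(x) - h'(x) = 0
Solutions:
 h(x) = C1*exp(x)


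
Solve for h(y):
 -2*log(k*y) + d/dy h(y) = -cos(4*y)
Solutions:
 h(y) = C1 + 2*y*log(k*y) - 2*y - sin(4*y)/4


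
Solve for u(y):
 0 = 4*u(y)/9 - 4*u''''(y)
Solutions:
 u(y) = C1*exp(-sqrt(3)*y/3) + C2*exp(sqrt(3)*y/3) + C3*sin(sqrt(3)*y/3) + C4*cos(sqrt(3)*y/3)


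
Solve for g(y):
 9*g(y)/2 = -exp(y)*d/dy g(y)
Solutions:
 g(y) = C1*exp(9*exp(-y)/2)


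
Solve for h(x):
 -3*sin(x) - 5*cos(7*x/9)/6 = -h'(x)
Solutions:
 h(x) = C1 + 15*sin(7*x/9)/14 - 3*cos(x)


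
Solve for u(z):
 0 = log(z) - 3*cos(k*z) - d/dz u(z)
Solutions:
 u(z) = C1 + z*log(z) - z - 3*Piecewise((sin(k*z)/k, Ne(k, 0)), (z, True))


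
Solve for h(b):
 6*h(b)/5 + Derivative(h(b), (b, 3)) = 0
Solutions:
 h(b) = C3*exp(-5^(2/3)*6^(1/3)*b/5) + (C1*sin(2^(1/3)*3^(5/6)*5^(2/3)*b/10) + C2*cos(2^(1/3)*3^(5/6)*5^(2/3)*b/10))*exp(5^(2/3)*6^(1/3)*b/10)


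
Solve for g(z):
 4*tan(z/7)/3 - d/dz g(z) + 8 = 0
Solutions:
 g(z) = C1 + 8*z - 28*log(cos(z/7))/3


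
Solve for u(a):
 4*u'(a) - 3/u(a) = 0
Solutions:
 u(a) = -sqrt(C1 + 6*a)/2
 u(a) = sqrt(C1 + 6*a)/2


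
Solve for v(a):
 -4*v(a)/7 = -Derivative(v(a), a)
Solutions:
 v(a) = C1*exp(4*a/7)


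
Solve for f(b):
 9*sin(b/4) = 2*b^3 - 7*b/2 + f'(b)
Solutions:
 f(b) = C1 - b^4/2 + 7*b^2/4 - 36*cos(b/4)


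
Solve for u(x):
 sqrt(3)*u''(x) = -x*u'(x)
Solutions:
 u(x) = C1 + C2*erf(sqrt(2)*3^(3/4)*x/6)


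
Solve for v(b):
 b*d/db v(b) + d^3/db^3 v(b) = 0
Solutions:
 v(b) = C1 + Integral(C2*airyai(-b) + C3*airybi(-b), b)


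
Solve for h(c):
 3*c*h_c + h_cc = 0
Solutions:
 h(c) = C1 + C2*erf(sqrt(6)*c/2)


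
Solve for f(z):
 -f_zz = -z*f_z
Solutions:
 f(z) = C1 + C2*erfi(sqrt(2)*z/2)


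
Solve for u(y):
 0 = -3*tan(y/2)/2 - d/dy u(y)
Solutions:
 u(y) = C1 + 3*log(cos(y/2))


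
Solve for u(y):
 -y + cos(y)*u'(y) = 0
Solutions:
 u(y) = C1 + Integral(y/cos(y), y)


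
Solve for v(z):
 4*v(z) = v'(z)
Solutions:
 v(z) = C1*exp(4*z)


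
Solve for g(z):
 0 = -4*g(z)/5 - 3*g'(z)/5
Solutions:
 g(z) = C1*exp(-4*z/3)


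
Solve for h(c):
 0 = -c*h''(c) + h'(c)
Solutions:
 h(c) = C1 + C2*c^2


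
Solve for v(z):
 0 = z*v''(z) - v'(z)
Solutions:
 v(z) = C1 + C2*z^2


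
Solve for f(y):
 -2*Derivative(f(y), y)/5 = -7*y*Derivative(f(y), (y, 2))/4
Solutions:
 f(y) = C1 + C2*y^(43/35)


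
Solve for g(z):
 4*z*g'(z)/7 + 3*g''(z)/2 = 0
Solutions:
 g(z) = C1 + C2*erf(2*sqrt(21)*z/21)


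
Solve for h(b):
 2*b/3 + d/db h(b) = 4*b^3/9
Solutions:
 h(b) = C1 + b^4/9 - b^2/3


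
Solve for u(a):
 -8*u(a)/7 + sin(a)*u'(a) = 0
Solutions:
 u(a) = C1*(cos(a) - 1)^(4/7)/(cos(a) + 1)^(4/7)


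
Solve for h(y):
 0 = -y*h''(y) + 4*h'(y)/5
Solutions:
 h(y) = C1 + C2*y^(9/5)


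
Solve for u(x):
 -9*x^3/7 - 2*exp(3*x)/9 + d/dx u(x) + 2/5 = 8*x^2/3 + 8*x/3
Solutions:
 u(x) = C1 + 9*x^4/28 + 8*x^3/9 + 4*x^2/3 - 2*x/5 + 2*exp(3*x)/27


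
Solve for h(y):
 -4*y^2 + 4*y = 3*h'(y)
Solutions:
 h(y) = C1 - 4*y^3/9 + 2*y^2/3


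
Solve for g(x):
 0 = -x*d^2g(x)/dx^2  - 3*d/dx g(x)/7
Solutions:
 g(x) = C1 + C2*x^(4/7)


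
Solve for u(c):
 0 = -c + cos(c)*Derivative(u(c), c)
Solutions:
 u(c) = C1 + Integral(c/cos(c), c)


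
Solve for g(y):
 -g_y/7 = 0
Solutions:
 g(y) = C1


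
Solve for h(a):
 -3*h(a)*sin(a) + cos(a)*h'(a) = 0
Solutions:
 h(a) = C1/cos(a)^3


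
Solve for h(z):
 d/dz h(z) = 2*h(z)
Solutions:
 h(z) = C1*exp(2*z)


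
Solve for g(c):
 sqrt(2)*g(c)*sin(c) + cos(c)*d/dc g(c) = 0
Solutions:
 g(c) = C1*cos(c)^(sqrt(2))


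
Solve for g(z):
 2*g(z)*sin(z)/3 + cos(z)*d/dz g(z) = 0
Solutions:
 g(z) = C1*cos(z)^(2/3)


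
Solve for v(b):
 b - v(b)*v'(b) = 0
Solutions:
 v(b) = -sqrt(C1 + b^2)
 v(b) = sqrt(C1 + b^2)


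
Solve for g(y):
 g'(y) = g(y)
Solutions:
 g(y) = C1*exp(y)


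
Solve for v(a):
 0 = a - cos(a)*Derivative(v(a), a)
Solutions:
 v(a) = C1 + Integral(a/cos(a), a)


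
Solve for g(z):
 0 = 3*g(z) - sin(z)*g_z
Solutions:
 g(z) = C1*(cos(z) - 1)^(3/2)/(cos(z) + 1)^(3/2)


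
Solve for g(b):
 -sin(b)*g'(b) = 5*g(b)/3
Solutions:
 g(b) = C1*(cos(b) + 1)^(5/6)/(cos(b) - 1)^(5/6)


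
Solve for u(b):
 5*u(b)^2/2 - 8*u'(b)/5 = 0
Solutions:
 u(b) = -16/(C1 + 25*b)


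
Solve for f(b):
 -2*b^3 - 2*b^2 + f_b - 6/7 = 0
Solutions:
 f(b) = C1 + b^4/2 + 2*b^3/3 + 6*b/7


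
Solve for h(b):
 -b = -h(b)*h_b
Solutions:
 h(b) = -sqrt(C1 + b^2)
 h(b) = sqrt(C1 + b^2)


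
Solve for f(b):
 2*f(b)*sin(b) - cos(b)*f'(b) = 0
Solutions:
 f(b) = C1/cos(b)^2


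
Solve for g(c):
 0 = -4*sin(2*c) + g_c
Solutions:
 g(c) = C1 - 2*cos(2*c)


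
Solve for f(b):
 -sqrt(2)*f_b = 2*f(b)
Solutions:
 f(b) = C1*exp(-sqrt(2)*b)


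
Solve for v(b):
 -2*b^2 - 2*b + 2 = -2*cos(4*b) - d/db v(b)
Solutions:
 v(b) = C1 + 2*b^3/3 + b^2 - 2*b - sin(4*b)/2


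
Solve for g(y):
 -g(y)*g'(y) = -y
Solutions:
 g(y) = -sqrt(C1 + y^2)
 g(y) = sqrt(C1 + y^2)


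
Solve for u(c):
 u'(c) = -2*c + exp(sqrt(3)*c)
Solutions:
 u(c) = C1 - c^2 + sqrt(3)*exp(sqrt(3)*c)/3


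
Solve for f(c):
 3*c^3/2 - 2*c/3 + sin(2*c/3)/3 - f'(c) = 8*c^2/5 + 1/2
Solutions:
 f(c) = C1 + 3*c^4/8 - 8*c^3/15 - c^2/3 - c/2 - cos(2*c/3)/2


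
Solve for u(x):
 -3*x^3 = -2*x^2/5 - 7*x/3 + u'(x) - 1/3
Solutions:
 u(x) = C1 - 3*x^4/4 + 2*x^3/15 + 7*x^2/6 + x/3


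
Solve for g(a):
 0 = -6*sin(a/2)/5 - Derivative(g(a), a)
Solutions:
 g(a) = C1 + 12*cos(a/2)/5


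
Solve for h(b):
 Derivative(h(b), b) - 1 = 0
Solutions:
 h(b) = C1 + b


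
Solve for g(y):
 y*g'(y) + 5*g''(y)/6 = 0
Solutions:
 g(y) = C1 + C2*erf(sqrt(15)*y/5)


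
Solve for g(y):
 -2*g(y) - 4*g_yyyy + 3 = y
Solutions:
 g(y) = -y/2 + (C1*sin(2^(1/4)*y/2) + C2*cos(2^(1/4)*y/2))*exp(-2^(1/4)*y/2) + (C3*sin(2^(1/4)*y/2) + C4*cos(2^(1/4)*y/2))*exp(2^(1/4)*y/2) + 3/2


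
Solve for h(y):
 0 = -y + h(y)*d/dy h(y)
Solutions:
 h(y) = -sqrt(C1 + y^2)
 h(y) = sqrt(C1 + y^2)


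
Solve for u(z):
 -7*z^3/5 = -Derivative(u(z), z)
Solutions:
 u(z) = C1 + 7*z^4/20


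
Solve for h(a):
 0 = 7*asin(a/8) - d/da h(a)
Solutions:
 h(a) = C1 + 7*a*asin(a/8) + 7*sqrt(64 - a^2)


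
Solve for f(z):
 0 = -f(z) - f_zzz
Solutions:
 f(z) = C3*exp(-z) + (C1*sin(sqrt(3)*z/2) + C2*cos(sqrt(3)*z/2))*exp(z/2)
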